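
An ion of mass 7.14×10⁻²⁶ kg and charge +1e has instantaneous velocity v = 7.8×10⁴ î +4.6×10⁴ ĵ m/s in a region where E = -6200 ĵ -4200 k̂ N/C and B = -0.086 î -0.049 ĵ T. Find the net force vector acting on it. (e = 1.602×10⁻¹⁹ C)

v×B = (0, 0, 134) N/C.
E + v×B = (0, -6200, -4070) N/C.
F = q(E + v×B) = (1.602×10⁻¹⁹ C)·(0, -6200, -4070) = (0, -9.93×10⁻¹⁶, -6.51×10⁻¹⁶) N.

F ≈ (0, -9.93×10⁻¹⁶, -6.51×10⁻¹⁶) N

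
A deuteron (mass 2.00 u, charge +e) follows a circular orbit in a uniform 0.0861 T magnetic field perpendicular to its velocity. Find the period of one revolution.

The cyclotron period depends only on m, q, B: T = 2πm/(|q|B).
T = 2π(3.322×10⁻²⁷)/((1.602×10⁻¹⁹)(0.0861)) ≈ 1.51×10⁻⁶ s.

T ≈ 1.51×10⁻⁶ s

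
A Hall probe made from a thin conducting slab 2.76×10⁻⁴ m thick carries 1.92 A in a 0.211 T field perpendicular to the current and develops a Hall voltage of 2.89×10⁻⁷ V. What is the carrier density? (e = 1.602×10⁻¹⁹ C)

n ≈ 3.17×10²⁸ m⁻³

From V_H = IB/(n e t), n = IB/(V_H e t).
n = (1.92)(0.211)/((2.89×10⁻⁷)(1.602×10⁻¹⁹)(2.76×10⁻⁴)) ≈ 3.17×10²⁸ m⁻³.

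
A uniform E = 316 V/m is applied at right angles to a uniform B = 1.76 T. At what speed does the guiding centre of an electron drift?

v_d ≈ 180 m/s

The steady drift has the magnetic force balancing the electric force, so v_d = E/B.
v_d = 316/1.76 = 180 m/s.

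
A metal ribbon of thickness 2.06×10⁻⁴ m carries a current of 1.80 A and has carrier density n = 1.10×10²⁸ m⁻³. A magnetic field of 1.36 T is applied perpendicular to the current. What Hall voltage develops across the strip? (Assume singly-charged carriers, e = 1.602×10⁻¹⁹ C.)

V_H = IB/(n e t).
V_H = (1.80)(1.36)/((1.10×10²⁸)(1.602×10⁻¹⁹)(2.06×10⁻⁴)) ≈ 6.74×10⁻⁶ V.

V_H ≈ 6.74×10⁻⁶ V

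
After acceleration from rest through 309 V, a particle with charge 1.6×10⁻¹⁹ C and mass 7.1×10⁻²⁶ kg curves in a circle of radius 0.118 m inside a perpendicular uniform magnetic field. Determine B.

v = √(2|q|V/m) = √(2·1.6×10⁻¹⁹·309/7.1×10⁻²⁶) ≈ 3.732×10⁴ m/s.
B = mv/(|q|r) = (7.1×10⁻²⁶)(3.732×10⁴)/((1.6×10⁻¹⁹)(0.118)) ≈ 0.140 T.

B ≈ 0.140 T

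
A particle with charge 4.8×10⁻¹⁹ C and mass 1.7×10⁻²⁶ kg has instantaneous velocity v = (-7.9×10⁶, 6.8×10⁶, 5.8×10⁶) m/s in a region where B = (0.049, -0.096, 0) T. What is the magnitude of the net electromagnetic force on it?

|F| ≈ 3.63×10⁻¹³ N

v×B = (5.57×10⁵, 2.84×10⁵, 4.25×10⁵) N/C.
F = q v×B = (4.8×10⁻¹⁹ C)·(5.57×10⁵, 2.84×10⁵, 4.25×10⁵) = (2.67×10⁻¹³, 1.36×10⁻¹³, 2.04×10⁻¹³) N.
|F| = 3.63×10⁻¹³ N.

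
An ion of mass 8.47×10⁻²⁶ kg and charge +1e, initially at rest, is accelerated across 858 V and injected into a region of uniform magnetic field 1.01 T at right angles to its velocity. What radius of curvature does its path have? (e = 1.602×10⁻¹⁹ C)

Acceleration: |q|V = ½mv² ⇒ v = √(2|q|V/m) = √(2·1.602×10⁻¹⁹·858/8.47×10⁻²⁶) ≈ 5.697×10⁴ m/s.
In the field: r = mv/(|q|B) = (8.47×10⁻²⁶)(5.697×10⁴)/((1.602×10⁻¹⁹)(1.01)) ≈ 0.0298 m.

r ≈ 0.0298 m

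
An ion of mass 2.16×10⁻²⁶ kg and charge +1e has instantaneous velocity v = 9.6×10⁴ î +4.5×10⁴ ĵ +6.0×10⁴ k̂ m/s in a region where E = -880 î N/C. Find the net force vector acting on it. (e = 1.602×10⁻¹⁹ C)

F ≈ (-1.41×10⁻¹⁶, 0, 0) N

Only an electric field acts, so F = qE = (1.602×10⁻¹⁹ C)·(-880, 0, 0) = (-1.41×10⁻¹⁶, 0, 0) N.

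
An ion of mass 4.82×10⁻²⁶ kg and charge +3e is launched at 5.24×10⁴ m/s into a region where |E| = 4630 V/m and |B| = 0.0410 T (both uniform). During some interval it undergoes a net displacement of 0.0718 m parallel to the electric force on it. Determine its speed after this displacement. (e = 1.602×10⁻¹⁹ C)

v_f ≈ 9.68×10⁴ m/s

B does no work; ΔKE = |q|E d.
½mv_f² = ½mv₀² + |q|Ed = ½(4.82×10⁻²⁶)(5.24×10⁴)² + (4.806×10⁻¹⁹)(4630)(0.0718) ≈ 6.617×10⁻¹⁷ J + 1.598×10⁻¹⁶ J ≈ 2.259×10⁻¹⁶ J.
v_f = √(2·2.259×10⁻¹⁶/4.82×10⁻²⁶) ≈ 9.68×10⁴ m/s.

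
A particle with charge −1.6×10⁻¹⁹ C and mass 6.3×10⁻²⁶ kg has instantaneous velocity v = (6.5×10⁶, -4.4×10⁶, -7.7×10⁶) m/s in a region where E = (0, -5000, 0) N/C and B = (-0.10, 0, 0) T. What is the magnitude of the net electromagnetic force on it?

|F| ≈ 1.41×10⁻¹³ N

v×B = (0, 7.70×10⁵, -4.40×10⁵) N/C.
E + v×B = (0, 7.65×10⁵, -4.40×10⁵) N/C.
F = q(E + v×B) = (−1.6×10⁻¹⁹ C)·(0, 7.65×10⁵, -4.40×10⁵) = (0, -1.22×10⁻¹³, 7.04×10⁻¹⁴) N.
|F| = 1.41×10⁻¹³ N.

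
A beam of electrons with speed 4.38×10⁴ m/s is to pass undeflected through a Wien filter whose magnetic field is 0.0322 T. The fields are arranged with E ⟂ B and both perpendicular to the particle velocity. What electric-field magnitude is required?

For straight-line motion qE = qvB, so E = vB.
E = 4.38×10⁴ × 0.0322 = 1410 V/m.

E = 1410 V/m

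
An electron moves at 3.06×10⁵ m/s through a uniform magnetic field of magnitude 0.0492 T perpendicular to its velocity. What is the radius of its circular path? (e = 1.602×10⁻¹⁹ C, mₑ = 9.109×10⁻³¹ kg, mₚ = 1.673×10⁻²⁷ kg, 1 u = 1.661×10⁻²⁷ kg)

r ≈ 3.54×10⁻⁵ m

The magnetic force provides the centripetal force: |q|vB = mv²/r.
r = mv/(|q|B) = (9.109×10⁻³¹)(3.06×10⁵)/((1.602×10⁻¹⁹)(0.0492)) ≈ 3.54×10⁻⁵ m.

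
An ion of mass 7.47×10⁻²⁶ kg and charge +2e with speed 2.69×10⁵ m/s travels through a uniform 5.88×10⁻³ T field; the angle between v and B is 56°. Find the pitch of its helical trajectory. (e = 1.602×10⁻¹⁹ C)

v∥ = v cosθ = 2.69×10⁵·cos56° ≈ 1.504×10⁵ m/s.
T = 2πm/(|q|B) = 2π(7.47×10⁻²⁶)/((3.204×10⁻¹⁹)(5.88×10⁻³)) ≈ 2.491×10⁻⁴ s.
pitch = v∥ T = (1.504×10⁵)(2.491×10⁻⁴) ≈ 37.5 m.

p ≈ 37.5 m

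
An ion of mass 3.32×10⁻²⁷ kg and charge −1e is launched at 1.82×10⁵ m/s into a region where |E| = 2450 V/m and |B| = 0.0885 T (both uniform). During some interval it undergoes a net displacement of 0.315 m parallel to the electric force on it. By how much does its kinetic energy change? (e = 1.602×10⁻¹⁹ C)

ΔKE ≈ 1.24×10⁻¹⁶ J

The magnetic force is always ⟂ v and does no work; only the electric force changes KE.
ΔKE = F_E · d = |q|E d = (1.602×10⁻¹⁹)(2450)(0.315) ≈ 1.24×10⁻¹⁶ J.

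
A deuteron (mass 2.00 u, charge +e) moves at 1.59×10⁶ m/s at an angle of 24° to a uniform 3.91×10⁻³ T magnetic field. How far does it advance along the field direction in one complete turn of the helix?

v∥ = v cosθ = 1.59×10⁶·cos24° ≈ 1.453×10⁶ m/s.
T = 2πm/(|q|B) = 2π(3.322×10⁻²⁷)/((1.602×10⁻¹⁹)(3.91×10⁻³)) ≈ 3.332×10⁻⁵ s.
pitch = v∥ T = (1.453×10⁶)(3.332×10⁻⁵) ≈ 48.4 m.

p ≈ 48.4 m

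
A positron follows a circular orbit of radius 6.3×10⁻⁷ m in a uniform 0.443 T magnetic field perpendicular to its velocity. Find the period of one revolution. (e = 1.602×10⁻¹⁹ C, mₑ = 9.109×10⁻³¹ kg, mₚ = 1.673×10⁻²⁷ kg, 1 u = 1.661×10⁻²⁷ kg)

The cyclotron period depends only on m, q, B: T = 2πm/(|q|B).
T = 2π(9.109×10⁻³¹)/((1.602×10⁻¹⁹)(0.443)) ≈ 8.06×10⁻¹¹ s.

T ≈ 8.06×10⁻¹¹ s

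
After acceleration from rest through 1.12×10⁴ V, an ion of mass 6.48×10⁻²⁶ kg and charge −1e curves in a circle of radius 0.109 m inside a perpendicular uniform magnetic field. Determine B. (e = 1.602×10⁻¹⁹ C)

v = √(2|q|V/m) = √(2·1.602×10⁻¹⁹·1.12×10⁴/6.48×10⁻²⁶) ≈ 2.353×10⁵ m/s.
B = mv/(|q|r) = (6.48×10⁻²⁶)(2.353×10⁵)/((1.602×10⁻¹⁹)(0.109)) ≈ 0.873 T.

B ≈ 0.873 T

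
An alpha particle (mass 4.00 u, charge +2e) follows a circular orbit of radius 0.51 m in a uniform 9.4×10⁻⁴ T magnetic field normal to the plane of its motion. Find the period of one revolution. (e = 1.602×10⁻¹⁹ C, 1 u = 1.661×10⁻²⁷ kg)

The cyclotron period depends only on m, q, B: T = 2πm/(|q|B).
T = 2π(6.644×10⁻²⁷)/((3.204×10⁻¹⁹)(9.4×10⁻⁴)) ≈ 1.4×10⁻⁴ s.

T ≈ 1.4×10⁻⁴ s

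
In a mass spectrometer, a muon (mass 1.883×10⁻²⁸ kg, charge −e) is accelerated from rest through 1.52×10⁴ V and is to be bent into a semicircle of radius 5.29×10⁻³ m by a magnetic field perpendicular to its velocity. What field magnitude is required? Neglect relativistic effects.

B ≈ 1.13 T

v = √(2|q|V/m) = √(2·1.602×10⁻¹⁹·1.52×10⁴/1.883×10⁻²⁸) ≈ 5.086×10⁶ m/s.
B = mv/(|q|r) = (1.883×10⁻²⁸)(5.086×10⁶)/((1.602×10⁻¹⁹)(5.29×10⁻³)) ≈ 1.13 T.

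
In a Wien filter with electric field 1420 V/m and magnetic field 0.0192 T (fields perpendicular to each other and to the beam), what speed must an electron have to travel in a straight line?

v = 7.40×10⁴ m/s

Zero net Lorentz force requires |qE| = |q v×B|, i.e. E = vB.
v = E/B = 1420/0.0192 = 7.40×10⁴ m/s.
The result is independent of the particle's charge and mass.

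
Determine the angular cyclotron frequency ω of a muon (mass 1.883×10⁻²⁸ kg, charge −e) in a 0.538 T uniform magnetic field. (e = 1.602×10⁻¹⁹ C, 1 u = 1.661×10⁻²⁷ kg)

ω ≈ 4.58×10⁸ rad/s

ω = |q|B/m.
ω = (1.602×10⁻¹⁹)(0.538)/1.883×10⁻²⁸ ≈ 4.58×10⁸ rad/s.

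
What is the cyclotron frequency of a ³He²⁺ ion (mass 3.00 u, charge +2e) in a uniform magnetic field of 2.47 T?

f ≈ 2.53×10⁷ Hz

f = |q|B/(2πm).
f = (3.204×10⁻¹⁹)(2.47)/(2π·4.983×10⁻²⁷) ≈ 2.53×10⁷ Hz.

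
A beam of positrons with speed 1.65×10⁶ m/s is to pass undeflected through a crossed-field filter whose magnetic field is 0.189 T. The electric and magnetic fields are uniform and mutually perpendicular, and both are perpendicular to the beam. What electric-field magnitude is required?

E = 3.12×10⁵ V/m

For straight-line motion qE = qvB, so E = vB.
E = 1.65×10⁶ × 0.189 = 3.12×10⁵ V/m.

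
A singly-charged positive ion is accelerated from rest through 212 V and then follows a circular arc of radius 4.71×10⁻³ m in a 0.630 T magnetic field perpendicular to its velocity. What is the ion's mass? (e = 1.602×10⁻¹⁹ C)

m ≈ 3.33×10⁻²⁷ kg

Combine |q|V = ½mv² and r = mv/(|q|B): eliminate v to get m = qB²r²/(2V).
m = (1.602×10⁻¹⁹)(0.630)²(4.71×10⁻³)²/(2·212) ≈ 3.33×10⁻²⁷ kg.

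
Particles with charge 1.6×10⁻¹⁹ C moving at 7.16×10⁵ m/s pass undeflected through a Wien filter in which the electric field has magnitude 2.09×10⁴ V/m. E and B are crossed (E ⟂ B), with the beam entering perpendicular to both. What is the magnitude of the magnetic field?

B = 0.0292 T

Balance of forces in the selector: qE = qvB ⇒ B = E/v.
B = 2.09×10⁴/7.16×10⁵ = 0.0292 T.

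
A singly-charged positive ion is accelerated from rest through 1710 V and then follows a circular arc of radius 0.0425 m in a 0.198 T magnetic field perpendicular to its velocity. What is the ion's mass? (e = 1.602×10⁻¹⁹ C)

m ≈ 3.32×10⁻²⁷ kg

Combine |q|V = ½mv² and r = mv/(|q|B): eliminate v to get m = qB²r²/(2V).
m = (1.602×10⁻¹⁹)(0.198)²(0.0425)²/(2·1710) ≈ 3.32×10⁻²⁷ kg.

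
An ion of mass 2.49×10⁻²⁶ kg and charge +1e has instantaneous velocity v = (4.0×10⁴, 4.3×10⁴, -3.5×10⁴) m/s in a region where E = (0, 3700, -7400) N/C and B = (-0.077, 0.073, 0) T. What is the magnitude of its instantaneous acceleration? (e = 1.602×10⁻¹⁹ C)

v×B = (2560, 2700, 6230) N/C.
E + v×B = (2560, 6400, -1170) N/C.
F = q(E + v×B) = (1.602×10⁻¹⁹ C)·(2560, 6400, -1170) = (4.09×10⁻¹⁶, 1.02×10⁻¹⁵, -1.87×10⁻¹⁶) N.
|a| = |F|/m = 1.119×10⁻¹⁵/2.49×10⁻²⁶ ≈ 4.49×10¹⁰ m/s².

|a| ≈ 4.49×10¹⁰ m/s²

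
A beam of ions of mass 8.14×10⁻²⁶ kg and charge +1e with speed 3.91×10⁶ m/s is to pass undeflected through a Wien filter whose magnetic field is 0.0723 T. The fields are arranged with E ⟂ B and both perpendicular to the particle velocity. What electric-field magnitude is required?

For straight-line motion qE = qvB, so E = vB.
E = 3.91×10⁶ × 0.0723 = 2.83×10⁵ V/m.

E = 2.83×10⁵ V/m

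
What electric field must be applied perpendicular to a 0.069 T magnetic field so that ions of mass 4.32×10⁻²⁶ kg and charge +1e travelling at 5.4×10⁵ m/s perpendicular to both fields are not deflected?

E = 3.7×10⁴ V/m

For straight-line motion qE = qvB, so E = vB.
E = 5.4×10⁵ × 0.069 = 3.7×10⁴ V/m.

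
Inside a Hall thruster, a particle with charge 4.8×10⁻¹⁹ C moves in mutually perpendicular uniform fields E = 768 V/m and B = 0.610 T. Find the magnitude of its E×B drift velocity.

v_d ≈ 1260 m/s

The E×B drift speed is v_d = E/B.
v_d = 768/0.610 = 1260 m/s.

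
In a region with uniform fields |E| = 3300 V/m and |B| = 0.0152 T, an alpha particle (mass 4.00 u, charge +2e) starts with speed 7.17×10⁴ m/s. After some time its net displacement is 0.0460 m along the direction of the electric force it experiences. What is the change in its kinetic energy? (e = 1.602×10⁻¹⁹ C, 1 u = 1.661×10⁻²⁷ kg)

The magnetic force is always ⟂ v and does no work; only the electric force changes KE.
ΔKE = F_E · d = |q|E d = (3.204×10⁻¹⁹)(3300)(0.0460) ≈ 4.86×10⁻¹⁷ J.

ΔKE ≈ 4.86×10⁻¹⁷ J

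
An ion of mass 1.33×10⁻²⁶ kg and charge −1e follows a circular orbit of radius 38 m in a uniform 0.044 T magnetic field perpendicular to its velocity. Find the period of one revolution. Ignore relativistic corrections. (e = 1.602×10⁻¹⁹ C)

The cyclotron period depends only on m, q, B: T = 2πm/(|q|B).
T = 2π(1.33×10⁻²⁶)/((1.602×10⁻¹⁹)(0.044)) ≈ 1.2×10⁻⁵ s.

T ≈ 1.2×10⁻⁵ s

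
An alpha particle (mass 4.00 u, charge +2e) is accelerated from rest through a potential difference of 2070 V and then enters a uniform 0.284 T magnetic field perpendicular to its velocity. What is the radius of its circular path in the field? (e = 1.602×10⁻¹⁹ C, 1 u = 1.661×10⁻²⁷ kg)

r ≈ 0.0326 m

Acceleration: |q|V = ½mv² ⇒ v = √(2|q|V/m) = √(2·3.204×10⁻¹⁹·2070/6.644×10⁻²⁷) ≈ 4.468×10⁵ m/s.
In the field: r = mv/(|q|B) = (6.644×10⁻²⁷)(4.468×10⁵)/((3.204×10⁻¹⁹)(0.284)) ≈ 0.0326 m.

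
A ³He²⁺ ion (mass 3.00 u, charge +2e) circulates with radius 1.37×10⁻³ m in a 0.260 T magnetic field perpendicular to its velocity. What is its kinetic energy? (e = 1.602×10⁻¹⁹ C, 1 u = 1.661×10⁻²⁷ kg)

v = |q|Br/m, then KE = ½mv² = (qBr)²/(2m).
v = (3.204×10⁻¹⁹)(0.260)(1.37×10⁻³)/4.983×10⁻²⁷ ≈ 2.290×10⁴ m/s.
KE = ½(4.983×10⁻²⁷)(2.290×10⁴)² ≈ 1.31×10⁻¹⁸ J = 8.16 eV.

KE ≈ 8.16 eV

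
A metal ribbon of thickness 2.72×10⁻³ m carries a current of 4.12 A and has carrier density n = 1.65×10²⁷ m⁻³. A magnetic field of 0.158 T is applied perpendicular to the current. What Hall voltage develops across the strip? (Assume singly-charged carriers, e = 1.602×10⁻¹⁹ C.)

V_H ≈ 9.05×10⁻⁷ V

V_H = IB/(n e t).
V_H = (4.12)(0.158)/((1.65×10²⁷)(1.602×10⁻¹⁹)(2.72×10⁻³)) ≈ 9.05×10⁻⁷ V.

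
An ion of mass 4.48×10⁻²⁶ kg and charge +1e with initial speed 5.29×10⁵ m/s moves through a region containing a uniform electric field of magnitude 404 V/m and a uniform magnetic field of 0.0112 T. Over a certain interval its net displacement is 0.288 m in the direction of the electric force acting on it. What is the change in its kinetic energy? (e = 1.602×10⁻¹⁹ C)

ΔKE ≈ 1.86×10⁻¹⁷ J

The magnetic force is always ⟂ v and does no work; only the electric force changes KE.
ΔKE = F_E · d = |q|E d = (1.602×10⁻¹⁹)(404)(0.288) ≈ 1.86×10⁻¹⁷ J.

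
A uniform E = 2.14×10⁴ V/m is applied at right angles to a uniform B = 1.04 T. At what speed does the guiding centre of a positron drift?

v_d ≈ 2.06×10⁴ m/s

The E×B drift speed is v_d = E/B.
v_d = 2.14×10⁴/1.04 = 2.06×10⁴ m/s.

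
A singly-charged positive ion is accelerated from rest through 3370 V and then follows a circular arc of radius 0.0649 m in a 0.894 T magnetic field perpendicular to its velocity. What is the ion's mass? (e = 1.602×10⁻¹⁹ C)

Combine |q|V = ½mv² and r = mv/(|q|B): eliminate v to get m = qB²r²/(2V).
m = (1.602×10⁻¹⁹)(0.894)²(0.0649)²/(2·3370) ≈ 8.00×10⁻²⁶ kg.

m ≈ 8.00×10⁻²⁶ kg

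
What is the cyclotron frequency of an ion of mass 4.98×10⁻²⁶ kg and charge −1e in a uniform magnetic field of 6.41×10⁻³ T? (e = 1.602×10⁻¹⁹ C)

f ≈ 3280 Hz

f = |q|B/(2πm).
f = (1.602×10⁻¹⁹)(6.41×10⁻³)/(2π·4.98×10⁻²⁶) ≈ 3280 Hz.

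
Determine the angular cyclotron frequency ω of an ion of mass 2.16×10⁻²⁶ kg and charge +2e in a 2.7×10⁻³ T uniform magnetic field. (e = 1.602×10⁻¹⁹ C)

ω ≈ 4.0×10⁴ rad/s

ω = |q|B/m.
ω = (3.204×10⁻¹⁹)(2.7×10⁻³)/2.16×10⁻²⁶ ≈ 4.0×10⁴ rad/s.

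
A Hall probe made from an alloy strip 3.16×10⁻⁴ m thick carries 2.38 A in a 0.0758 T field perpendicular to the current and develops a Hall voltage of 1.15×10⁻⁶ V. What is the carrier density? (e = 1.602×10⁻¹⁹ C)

n ≈ 3.10×10²⁷ m⁻³

From V_H = IB/(n e t), n = IB/(V_H e t).
n = (2.38)(0.0758)/((1.15×10⁻⁶)(1.602×10⁻¹⁹)(3.16×10⁻⁴)) ≈ 3.10×10²⁷ m⁻³.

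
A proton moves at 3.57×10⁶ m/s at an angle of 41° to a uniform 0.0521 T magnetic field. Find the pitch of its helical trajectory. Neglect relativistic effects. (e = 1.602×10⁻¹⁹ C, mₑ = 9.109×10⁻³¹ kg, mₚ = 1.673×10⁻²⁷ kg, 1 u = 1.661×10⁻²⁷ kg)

p ≈ 3.39 m

v∥ = v cosθ = 3.57×10⁶·cos41° ≈ 2.694×10⁶ m/s.
T = 2πm/(|q|B) = 2π(1.673×10⁻²⁷)/((1.602×10⁻¹⁹)(0.0521)) ≈ 1.259×10⁻⁶ s.
pitch = v∥ T = (2.694×10⁶)(1.259×10⁻⁶) ≈ 3.39 m.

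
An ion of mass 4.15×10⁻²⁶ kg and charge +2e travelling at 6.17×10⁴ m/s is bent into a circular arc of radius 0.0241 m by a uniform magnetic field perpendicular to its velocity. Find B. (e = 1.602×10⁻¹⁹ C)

From |q|vB = mv²/r, B = mv/(|q|r).
B = (4.15×10⁻²⁶)(6.17×10⁴)/((3.204×10⁻¹⁹)(0.0241)) ≈ 0.332 T.

B ≈ 0.332 T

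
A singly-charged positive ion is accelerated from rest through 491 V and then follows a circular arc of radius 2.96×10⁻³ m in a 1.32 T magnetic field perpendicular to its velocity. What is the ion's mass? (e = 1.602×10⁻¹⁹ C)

Combine |q|V = ½mv² and r = mv/(|q|B): eliminate v to get m = qB²r²/(2V).
m = (1.602×10⁻¹⁹)(1.32)²(2.96×10⁻³)²/(2·491) ≈ 2.49×10⁻²⁷ kg.

m ≈ 2.49×10⁻²⁷ kg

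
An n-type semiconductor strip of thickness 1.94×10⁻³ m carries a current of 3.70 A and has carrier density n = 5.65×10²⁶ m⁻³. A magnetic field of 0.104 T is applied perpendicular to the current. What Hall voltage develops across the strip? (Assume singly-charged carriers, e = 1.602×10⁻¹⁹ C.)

V_H ≈ 2.19×10⁻⁶ V

V_H = IB/(n e t).
V_H = (3.70)(0.104)/((5.65×10²⁶)(1.602×10⁻¹⁹)(1.94×10⁻³)) ≈ 2.19×10⁻⁶ V.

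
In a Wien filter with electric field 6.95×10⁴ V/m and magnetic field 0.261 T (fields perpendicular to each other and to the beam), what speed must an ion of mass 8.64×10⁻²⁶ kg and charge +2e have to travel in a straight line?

For undeflected motion the electric and magnetic forces balance: qE = qvB.
v = E/B = 6.95×10⁴/0.261 = 2.66×10⁵ m/s.
The result is independent of the particle's charge and mass.

v = 2.66×10⁵ m/s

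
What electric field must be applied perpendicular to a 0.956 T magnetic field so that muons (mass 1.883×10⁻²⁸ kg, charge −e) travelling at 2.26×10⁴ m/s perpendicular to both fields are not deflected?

E = 2.16×10⁴ V/m

For straight-line motion qE = qvB, so E = vB.
E = 2.26×10⁴ × 0.956 = 2.16×10⁴ V/m.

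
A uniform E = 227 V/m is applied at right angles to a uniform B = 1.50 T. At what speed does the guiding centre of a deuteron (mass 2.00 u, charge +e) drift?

The steady drift has the magnetic force balancing the electric force, so v_d = E/B.
v_d = 227/1.50 = 151 m/s.

v_d ≈ 151 m/s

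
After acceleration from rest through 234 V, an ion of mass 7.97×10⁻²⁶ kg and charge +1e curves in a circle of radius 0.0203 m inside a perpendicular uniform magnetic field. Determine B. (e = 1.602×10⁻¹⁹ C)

B ≈ 0.752 T

v = √(2|q|V/m) = √(2·1.602×10⁻¹⁹·234/7.97×10⁻²⁶) ≈ 3.067×10⁴ m/s.
B = mv/(|q|r) = (7.97×10⁻²⁶)(3.067×10⁴)/((1.602×10⁻¹⁹)(0.0203)) ≈ 0.752 T.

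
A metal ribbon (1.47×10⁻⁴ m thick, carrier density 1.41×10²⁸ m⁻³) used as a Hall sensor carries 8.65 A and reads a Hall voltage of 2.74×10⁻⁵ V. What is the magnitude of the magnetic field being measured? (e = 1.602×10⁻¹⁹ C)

B ≈ 1.05 T

From V_H = IB/(n e t), B = V_H n e t / I.
B = (2.74×10⁻⁵)(1.41×10²⁸)(1.602×10⁻¹⁹)(1.47×10⁻⁴)/8.65 ≈ 1.05 T.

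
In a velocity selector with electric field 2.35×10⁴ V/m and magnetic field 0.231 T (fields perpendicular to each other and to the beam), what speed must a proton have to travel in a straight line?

Straight-line motion ⇒ electric and magnetic forces cancel, so E = vB.
v = E/B = 2.35×10⁴/0.231 = 1.02×10⁵ m/s.

v = 1.02×10⁵ m/s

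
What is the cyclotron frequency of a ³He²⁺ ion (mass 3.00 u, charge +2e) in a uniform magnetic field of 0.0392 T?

f ≈ 4.01×10⁵ Hz

f = |q|B/(2πm).
f = (3.204×10⁻¹⁹)(0.0392)/(2π·4.983×10⁻²⁷) ≈ 4.01×10⁵ Hz.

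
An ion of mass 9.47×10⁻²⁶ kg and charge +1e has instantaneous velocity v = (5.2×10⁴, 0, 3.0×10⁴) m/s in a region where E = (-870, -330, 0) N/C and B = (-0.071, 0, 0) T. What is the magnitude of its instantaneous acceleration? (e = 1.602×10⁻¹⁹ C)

v×B = (0, -2130, 0) N/C.
E + v×B = (-870, -2460, 0) N/C.
F = q(E + v×B) = (1.602×10⁻¹⁹ C)·(-870, -2460, 0) = (-1.39×10⁻¹⁶, -3.94×10⁻¹⁶, 0) N.
|a| = |F|/m = 4.180×10⁻¹⁶/9.47×10⁻²⁶ ≈ 4.41×10⁹ m/s².

|a| ≈ 4.41×10⁹ m/s²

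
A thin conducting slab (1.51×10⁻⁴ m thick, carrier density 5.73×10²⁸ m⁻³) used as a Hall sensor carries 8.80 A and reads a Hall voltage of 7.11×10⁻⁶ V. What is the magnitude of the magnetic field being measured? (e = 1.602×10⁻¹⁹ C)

B ≈ 1.12 T

From V_H = IB/(n e t), B = V_H n e t / I.
B = (7.11×10⁻⁶)(5.73×10²⁸)(1.602×10⁻¹⁹)(1.51×10⁻⁴)/8.80 ≈ 1.12 T.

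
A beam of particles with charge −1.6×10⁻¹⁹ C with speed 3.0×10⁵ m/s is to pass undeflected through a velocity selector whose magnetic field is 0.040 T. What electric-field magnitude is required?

E = 1.2×10⁴ V/m

For straight-line motion qE = qvB, so E = vB.
E = 3.0×10⁵ × 0.040 = 1.2×10⁴ V/m.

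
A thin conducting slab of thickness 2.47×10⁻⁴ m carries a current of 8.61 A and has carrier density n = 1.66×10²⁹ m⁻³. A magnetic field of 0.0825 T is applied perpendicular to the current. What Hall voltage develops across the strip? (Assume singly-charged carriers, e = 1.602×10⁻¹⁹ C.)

V_H ≈ 1.08×10⁻⁷ V

V_H = IB/(n e t).
V_H = (8.61)(0.0825)/((1.66×10²⁹)(1.602×10⁻¹⁹)(2.47×10⁻⁴)) ≈ 1.08×10⁻⁷ V.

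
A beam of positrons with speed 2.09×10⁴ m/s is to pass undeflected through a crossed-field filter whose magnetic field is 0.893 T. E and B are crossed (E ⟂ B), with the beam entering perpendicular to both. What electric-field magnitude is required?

E = 1.87×10⁴ V/m

For straight-line motion qE = qvB, so E = vB.
E = 2.09×10⁴ × 0.893 = 1.87×10⁴ V/m.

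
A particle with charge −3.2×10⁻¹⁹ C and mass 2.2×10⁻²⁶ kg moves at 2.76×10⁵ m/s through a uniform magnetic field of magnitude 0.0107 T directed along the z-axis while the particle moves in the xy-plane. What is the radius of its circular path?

r ≈ 1.77 m

The magnetic force provides the centripetal force: |q|vB = mv²/r.
r = mv/(|q|B) = (2.2×10⁻²⁶)(2.76×10⁵)/((3.2×10⁻¹⁹)(0.0107)) ≈ 1.77 m.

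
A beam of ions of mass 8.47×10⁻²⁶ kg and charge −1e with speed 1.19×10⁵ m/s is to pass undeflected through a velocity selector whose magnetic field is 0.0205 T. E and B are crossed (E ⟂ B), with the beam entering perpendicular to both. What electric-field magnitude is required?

For straight-line motion qE = qvB, so E = vB.
E = 1.19×10⁵ × 0.0205 = 2440 V/m.

E = 2440 V/m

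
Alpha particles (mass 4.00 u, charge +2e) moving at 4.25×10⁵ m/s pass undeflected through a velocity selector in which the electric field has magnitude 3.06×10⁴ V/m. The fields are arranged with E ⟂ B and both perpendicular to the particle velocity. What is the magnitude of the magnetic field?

B = 0.0720 T

Balance of forces in the selector: qE = qvB ⇒ B = E/v.
B = 3.06×10⁴/4.25×10⁵ = 0.0720 T.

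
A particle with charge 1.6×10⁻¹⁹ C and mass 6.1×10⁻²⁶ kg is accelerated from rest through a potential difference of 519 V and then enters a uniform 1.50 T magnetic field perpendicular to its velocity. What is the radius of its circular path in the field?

r ≈ 0.0133 m

Acceleration: |q|V = ½mv² ⇒ v = √(2|q|V/m) = √(2·1.6×10⁻¹⁹·519/6.1×10⁻²⁶) ≈ 5.218×10⁴ m/s.
In the field: r = mv/(|q|B) = (6.1×10⁻²⁶)(5.218×10⁴)/((1.6×10⁻¹⁹)(1.50)) ≈ 0.0133 m.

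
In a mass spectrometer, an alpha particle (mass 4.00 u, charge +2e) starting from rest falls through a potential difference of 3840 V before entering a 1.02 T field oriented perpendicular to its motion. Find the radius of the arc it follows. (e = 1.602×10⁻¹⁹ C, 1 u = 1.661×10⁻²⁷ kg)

Acceleration: |q|V = ½mv² ⇒ v = √(2|q|V/m) = √(2·3.204×10⁻¹⁹·3840/6.644×10⁻²⁷) ≈ 6.086×10⁵ m/s.
In the field: r = mv/(|q|B) = (6.644×10⁻²⁷)(6.086×10⁵)/((3.204×10⁻¹⁹)(1.02)) ≈ 0.0124 m.

r ≈ 0.0124 m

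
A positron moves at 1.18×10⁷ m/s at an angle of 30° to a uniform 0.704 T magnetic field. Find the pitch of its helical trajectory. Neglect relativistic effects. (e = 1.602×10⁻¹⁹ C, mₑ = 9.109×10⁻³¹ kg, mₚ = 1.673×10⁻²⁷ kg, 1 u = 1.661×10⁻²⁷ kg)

p ≈ 5.19×10⁻⁴ m

v∥ = v cosθ = 1.18×10⁷·cos30° ≈ 1.022×10⁷ m/s.
T = 2πm/(|q|B) = 2π(9.109×10⁻³¹)/((1.602×10⁻¹⁹)(0.704)) ≈ 5.075×10⁻¹¹ s.
pitch = v∥ T = (1.022×10⁷)(5.075×10⁻¹¹) ≈ 5.19×10⁻⁴ m.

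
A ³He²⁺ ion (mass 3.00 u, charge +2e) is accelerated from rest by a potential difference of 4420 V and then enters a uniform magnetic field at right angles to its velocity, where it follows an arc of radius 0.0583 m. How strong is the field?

B ≈ 0.201 T

v = √(2|q|V/m) = √(2·3.204×10⁻¹⁹·4420/4.983×10⁻²⁷) ≈ 7.539×10⁵ m/s.
B = mv/(|q|r) = (4.983×10⁻²⁷)(7.539×10⁵)/((3.204×10⁻¹⁹)(0.0583)) ≈ 0.201 T.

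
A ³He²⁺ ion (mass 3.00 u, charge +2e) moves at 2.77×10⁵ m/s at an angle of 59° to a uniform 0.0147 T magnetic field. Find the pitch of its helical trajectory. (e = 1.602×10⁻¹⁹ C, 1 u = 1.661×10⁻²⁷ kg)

p ≈ 0.948 m

v∥ = v cosθ = 2.77×10⁵·cos59° ≈ 1.427×10⁵ m/s.
T = 2πm/(|q|B) = 2π(4.983×10⁻²⁷)/((3.204×10⁻¹⁹)(0.0147)) ≈ 6.648×10⁻⁶ s.
pitch = v∥ T = (1.427×10⁵)(6.648×10⁻⁶) ≈ 0.948 m.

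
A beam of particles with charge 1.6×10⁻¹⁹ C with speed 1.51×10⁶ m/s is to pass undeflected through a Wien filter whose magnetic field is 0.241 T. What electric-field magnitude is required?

For straight-line motion qE = qvB, so E = vB.
E = 1.51×10⁶ × 0.241 = 3.64×10⁵ V/m.

E = 3.64×10⁵ V/m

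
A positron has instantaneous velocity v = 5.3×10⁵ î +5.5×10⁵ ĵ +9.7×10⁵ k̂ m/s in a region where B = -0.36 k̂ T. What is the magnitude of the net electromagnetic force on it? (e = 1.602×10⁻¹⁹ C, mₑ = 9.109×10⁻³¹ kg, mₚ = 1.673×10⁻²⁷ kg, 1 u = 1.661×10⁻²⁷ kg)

|F| ≈ 4.41×10⁻¹⁴ N

v×B = (-1.98×10⁵, 1.91×10⁵, 0) N/C.
F = q v×B = (1.602×10⁻¹⁹ C)·(-1.98×10⁵, 1.91×10⁵, 0) = (-3.17×10⁻¹⁴, 3.06×10⁻¹⁴, 0) N.
|F| = 4.41×10⁻¹⁴ N.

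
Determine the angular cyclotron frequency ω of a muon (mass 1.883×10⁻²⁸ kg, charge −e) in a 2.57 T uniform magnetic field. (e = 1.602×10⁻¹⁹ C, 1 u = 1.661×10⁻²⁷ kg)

ω ≈ 2.19×10⁹ rad/s

ω = |q|B/m.
ω = (1.602×10⁻¹⁹)(2.57)/1.883×10⁻²⁸ ≈ 2.19×10⁹ rad/s.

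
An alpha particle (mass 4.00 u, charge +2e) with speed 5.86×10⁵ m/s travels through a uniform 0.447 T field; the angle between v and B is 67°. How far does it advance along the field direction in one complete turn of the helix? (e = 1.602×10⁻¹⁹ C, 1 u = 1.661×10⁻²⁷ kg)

v∥ = v cosθ = 5.86×10⁵·cos67° ≈ 2.290×10⁵ m/s.
T = 2πm/(|q|B) = 2π(6.644×10⁻²⁷)/((3.204×10⁻¹⁹)(0.447)) ≈ 2.915×10⁻⁷ s.
pitch = v∥ T = (2.290×10⁵)(2.915×10⁻⁷) ≈ 0.0667 m.

p ≈ 0.0667 m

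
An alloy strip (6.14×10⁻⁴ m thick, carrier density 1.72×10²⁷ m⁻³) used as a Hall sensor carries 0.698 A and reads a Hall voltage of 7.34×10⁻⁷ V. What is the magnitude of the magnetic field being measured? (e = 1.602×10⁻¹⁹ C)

From V_H = IB/(n e t), B = V_H n e t / I.
B = (7.34×10⁻⁷)(1.72×10²⁷)(1.602×10⁻¹⁹)(6.14×10⁻⁴)/0.698 ≈ 0.178 T.

B ≈ 0.178 T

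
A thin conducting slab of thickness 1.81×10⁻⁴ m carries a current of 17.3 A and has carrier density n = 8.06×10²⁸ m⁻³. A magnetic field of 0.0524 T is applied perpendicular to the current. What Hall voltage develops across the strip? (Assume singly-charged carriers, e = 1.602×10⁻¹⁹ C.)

V_H = IB/(n e t).
V_H = (17.3)(0.0524)/((8.06×10²⁸)(1.602×10⁻¹⁹)(1.81×10⁻⁴)) ≈ 3.88×10⁻⁷ V.

V_H ≈ 3.88×10⁻⁷ V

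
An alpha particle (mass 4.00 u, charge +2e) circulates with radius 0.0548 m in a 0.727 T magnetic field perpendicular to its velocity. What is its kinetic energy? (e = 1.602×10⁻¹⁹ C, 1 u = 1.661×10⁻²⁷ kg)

KE ≈ 7.65×10⁴ eV

v = |q|Br/m, then KE = ½mv² = (qBr)²/(2m).
v = (3.204×10⁻¹⁹)(0.727)(0.0548)/6.644×10⁻²⁷ ≈ 1.921×10⁶ m/s.
KE = ½(6.644×10⁻²⁷)(1.921×10⁶)² ≈ 1.23×10⁻¹⁴ J = 7.65×10⁴ eV.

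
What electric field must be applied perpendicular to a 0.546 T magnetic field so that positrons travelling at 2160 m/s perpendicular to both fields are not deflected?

E = 1180 V/m

For straight-line motion qE = qvB, so E = vB.
E = 2160 × 0.546 = 1180 V/m.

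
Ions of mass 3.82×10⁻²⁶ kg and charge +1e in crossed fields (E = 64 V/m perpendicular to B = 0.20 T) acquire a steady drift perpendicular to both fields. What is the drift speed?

The E×B drift speed is v_d = E/B.
v_d = 64/0.20 = 320 m/s.

v_d ≈ 320 m/s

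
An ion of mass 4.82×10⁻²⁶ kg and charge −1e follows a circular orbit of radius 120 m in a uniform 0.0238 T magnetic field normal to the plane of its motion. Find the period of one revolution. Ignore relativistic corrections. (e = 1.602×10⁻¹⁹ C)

The cyclotron period depends only on m, q, B: T = 2πm/(|q|B).
T = 2π(4.82×10⁻²⁶)/((1.602×10⁻¹⁹)(0.0238)) ≈ 7.94×10⁻⁵ s.

T ≈ 7.94×10⁻⁵ s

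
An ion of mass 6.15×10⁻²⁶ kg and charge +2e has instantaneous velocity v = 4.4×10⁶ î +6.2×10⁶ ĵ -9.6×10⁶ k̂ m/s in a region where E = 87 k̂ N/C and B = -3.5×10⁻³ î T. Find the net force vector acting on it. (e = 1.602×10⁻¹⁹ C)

v×B = (0, 3.36×10⁴, 2.17×10⁴) N/C.
E + v×B = (0, 3.36×10⁴, 2.18×10⁴) N/C.
F = q(E + v×B) = (3.204×10⁻¹⁹ C)·(0, 3.36×10⁴, 2.18×10⁴) = (0, 1.08×10⁻¹⁴, 6.98×10⁻¹⁵) N.

F ≈ (0, 1.08×10⁻¹⁴, 6.98×10⁻¹⁵) N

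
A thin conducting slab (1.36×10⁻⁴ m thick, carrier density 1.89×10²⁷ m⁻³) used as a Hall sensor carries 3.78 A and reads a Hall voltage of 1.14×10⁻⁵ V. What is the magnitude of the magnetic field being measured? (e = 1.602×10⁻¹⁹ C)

From V_H = IB/(n e t), B = V_H n e t / I.
B = (1.14×10⁻⁵)(1.89×10²⁷)(1.602×10⁻¹⁹)(1.36×10⁻⁴)/3.78 ≈ 0.124 T.

B ≈ 0.124 T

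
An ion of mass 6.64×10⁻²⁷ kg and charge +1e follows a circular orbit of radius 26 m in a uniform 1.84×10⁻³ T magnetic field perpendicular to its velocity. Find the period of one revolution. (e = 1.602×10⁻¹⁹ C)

T ≈ 1.42×10⁻⁴ s

The cyclotron period depends only on m, q, B: T = 2πm/(|q|B).
T = 2π(6.64×10⁻²⁷)/((1.602×10⁻¹⁹)(1.84×10⁻³)) ≈ 1.42×10⁻⁴ s.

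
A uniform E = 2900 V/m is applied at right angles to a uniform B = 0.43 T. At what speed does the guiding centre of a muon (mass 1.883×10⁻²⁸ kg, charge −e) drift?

v_d ≈ 6700 m/s

The E×B drift speed is v_d = E/B.
v_d = 2900/0.43 = 6700 m/s.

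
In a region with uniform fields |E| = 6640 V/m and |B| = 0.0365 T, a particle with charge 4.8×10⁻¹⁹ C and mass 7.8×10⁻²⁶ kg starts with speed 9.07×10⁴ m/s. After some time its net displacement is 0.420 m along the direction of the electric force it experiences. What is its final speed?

B does no work; ΔKE = |q|E d.
½mv_f² = ½mv₀² + |q|Ed = ½(7.8×10⁻²⁶)(9.07×10⁴)² + (4.8×10⁻¹⁹)(6640)(0.420) ≈ 3.208×10⁻¹⁶ J + 1.339×10⁻¹⁵ J ≈ 1.659×10⁻¹⁵ J.
v_f = √(2·1.659×10⁻¹⁵/7.8×10⁻²⁶) ≈ 2.06×10⁵ m/s.

v_f ≈ 2.06×10⁵ m/s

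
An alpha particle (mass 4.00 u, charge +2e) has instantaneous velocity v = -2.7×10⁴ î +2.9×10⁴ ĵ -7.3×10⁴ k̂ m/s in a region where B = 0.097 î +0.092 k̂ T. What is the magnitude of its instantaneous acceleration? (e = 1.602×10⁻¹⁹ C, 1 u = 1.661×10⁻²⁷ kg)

|a| ≈ 2.90×10¹¹ m/s²

v×B = (2670, -4600, -2810) N/C.
F = q v×B = (3.204×10⁻¹⁹ C)·(2670, -4600, -2810) = (8.55×10⁻¹⁶, -1.47×10⁻¹⁵, -9.01×10⁻¹⁶) N.
|a| = |F|/m = 1.927×10⁻¹⁵/6.644×10⁻²⁷ ≈ 2.90×10¹¹ m/s².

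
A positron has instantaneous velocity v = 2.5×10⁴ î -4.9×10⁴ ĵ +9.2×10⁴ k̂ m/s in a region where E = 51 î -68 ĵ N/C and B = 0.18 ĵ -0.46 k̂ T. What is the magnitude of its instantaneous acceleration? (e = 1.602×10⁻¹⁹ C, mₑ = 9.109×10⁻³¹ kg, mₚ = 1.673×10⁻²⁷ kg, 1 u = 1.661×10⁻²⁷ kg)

v×B = (5980, 1.15×10⁴, 4500) N/C.
E + v×B = (6030, 1.14×10⁴, 4500) N/C.
F = q(E + v×B) = (1.602×10⁻¹⁹ C)·(6030, 1.14×10⁴, 4500) = (9.66×10⁻¹⁶, 1.83×10⁻¹⁵, 7.21×10⁻¹⁶) N.
|a| = |F|/m = 2.193×10⁻¹⁵/9.109×10⁻³¹ ≈ 2.41×10¹⁵ m/s².

|a| ≈ 2.41×10¹⁵ m/s²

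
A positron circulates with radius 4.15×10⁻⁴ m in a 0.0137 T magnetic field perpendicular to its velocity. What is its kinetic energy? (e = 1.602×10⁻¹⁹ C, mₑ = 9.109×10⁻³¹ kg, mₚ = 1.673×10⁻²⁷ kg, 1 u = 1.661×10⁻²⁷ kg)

KE ≈ 4.55×10⁻¹⁹ J

v = |q|Br/m, then KE = ½mv² = (qBr)²/(2m).
v = (1.602×10⁻¹⁹)(0.0137)(4.15×10⁻⁴)/9.109×10⁻³¹ ≈ 9.999×10⁵ m/s.
KE = ½(9.109×10⁻³¹)(9.999×10⁵)² ≈ 4.55×10⁻¹⁹ J.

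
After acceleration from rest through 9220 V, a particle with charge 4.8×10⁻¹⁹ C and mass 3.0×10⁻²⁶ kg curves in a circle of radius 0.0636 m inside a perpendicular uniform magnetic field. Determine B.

B ≈ 0.534 T

v = √(2|q|V/m) = √(2·4.8×10⁻¹⁹·9220/3.0×10⁻²⁶) ≈ 5.432×10⁵ m/s.
B = mv/(|q|r) = (3.0×10⁻²⁶)(5.432×10⁵)/((4.8×10⁻¹⁹)(0.0636)) ≈ 0.534 T.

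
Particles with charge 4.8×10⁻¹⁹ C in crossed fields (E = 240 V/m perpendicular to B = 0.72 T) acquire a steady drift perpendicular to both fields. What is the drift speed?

v_d ≈ 330 m/s

In crossed fields the guiding centre drifts at v_d = |E×B|/B² = E/B, independent of charge and mass.
v_d = 240/0.72 = 330 m/s.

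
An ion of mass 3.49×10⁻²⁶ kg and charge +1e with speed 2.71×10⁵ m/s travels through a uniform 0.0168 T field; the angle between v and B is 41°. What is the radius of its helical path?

r ≈ 2.31 m

v⊥ = v sinθ = 2.71×10⁵·sin41° ≈ 1.778×10⁵ m/s.
r = m v⊥/(|q|B) = (3.49×10⁻²⁶)(1.778×10⁵)/((1.602×10⁻¹⁹)(0.0168)) ≈ 2.31 m.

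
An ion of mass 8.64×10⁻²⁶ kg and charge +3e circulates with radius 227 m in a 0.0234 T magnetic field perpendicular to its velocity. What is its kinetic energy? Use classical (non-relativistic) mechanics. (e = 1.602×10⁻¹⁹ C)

v = |q|Br/m, then KE = ½mv² = (qBr)²/(2m).
v = (4.806×10⁻¹⁹)(0.0234)(227)/8.64×10⁻²⁶ ≈ 2.955×10⁷ m/s.
KE = ½(8.64×10⁻²⁶)(2.955×10⁷)² ≈ 3.77×10⁻¹¹ J.

KE ≈ 3.77×10⁻¹¹ J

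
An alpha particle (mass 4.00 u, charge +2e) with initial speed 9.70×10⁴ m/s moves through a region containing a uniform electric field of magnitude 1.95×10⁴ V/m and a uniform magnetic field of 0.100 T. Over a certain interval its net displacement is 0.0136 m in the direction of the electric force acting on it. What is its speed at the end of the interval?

B does no work; ΔKE = |q|E d.
½mv_f² = ½mv₀² + |q|Ed = ½(6.644×10⁻²⁷)(9.70×10⁴)² + (3.204×10⁻¹⁹)(1.95×10⁴)(0.0136) ≈ 3.126×10⁻¹⁷ J + 8.497×10⁻¹⁷ J ≈ 1.162×10⁻¹⁶ J.
v_f = √(2·1.162×10⁻¹⁶/6.644×10⁻²⁷) ≈ 1.87×10⁵ m/s.

v_f ≈ 1.87×10⁵ m/s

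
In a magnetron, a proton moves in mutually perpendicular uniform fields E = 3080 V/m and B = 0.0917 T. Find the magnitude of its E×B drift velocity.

In crossed fields the guiding centre drifts at v_d = |E×B|/B² = E/B, independent of charge and mass.
v_d = 3080/0.0917 = 3.36×10⁴ m/s.

v_d ≈ 3.36×10⁴ m/s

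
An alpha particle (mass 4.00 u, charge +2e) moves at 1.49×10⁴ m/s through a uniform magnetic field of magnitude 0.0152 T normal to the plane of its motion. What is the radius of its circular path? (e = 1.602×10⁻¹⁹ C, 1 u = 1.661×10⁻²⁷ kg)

r ≈ 0.0203 m

The magnetic force provides the centripetal force: |q|vB = mv²/r.
r = mv/(|q|B) = (6.644×10⁻²⁷)(1.49×10⁴)/((3.204×10⁻¹⁹)(0.0152)) ≈ 0.0203 m.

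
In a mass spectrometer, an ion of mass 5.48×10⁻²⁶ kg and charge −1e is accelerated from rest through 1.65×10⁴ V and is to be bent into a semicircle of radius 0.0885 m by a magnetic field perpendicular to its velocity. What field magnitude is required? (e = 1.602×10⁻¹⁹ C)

B ≈ 1.20 T

v = √(2|q|V/m) = √(2·1.602×10⁻¹⁹·1.65×10⁴/5.48×10⁻²⁶) ≈ 3.106×10⁵ m/s.
B = mv/(|q|r) = (5.48×10⁻²⁶)(3.106×10⁵)/((1.602×10⁻¹⁹)(0.0885)) ≈ 1.20 T.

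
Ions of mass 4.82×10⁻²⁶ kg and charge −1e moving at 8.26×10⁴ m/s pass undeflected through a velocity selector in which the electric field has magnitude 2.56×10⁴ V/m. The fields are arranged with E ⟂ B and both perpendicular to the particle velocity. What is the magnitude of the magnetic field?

B = 0.310 T

Balance of forces in the selector: qE = qvB ⇒ B = E/v.
B = 2.56×10⁴/8.26×10⁴ = 0.310 T.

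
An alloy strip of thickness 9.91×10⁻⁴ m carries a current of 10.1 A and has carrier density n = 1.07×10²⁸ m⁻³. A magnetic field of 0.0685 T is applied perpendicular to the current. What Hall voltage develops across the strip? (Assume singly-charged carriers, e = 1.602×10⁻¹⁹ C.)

V_H = IB/(n e t).
V_H = (10.1)(0.0685)/((1.07×10²⁸)(1.602×10⁻¹⁹)(9.91×10⁻⁴)) ≈ 4.07×10⁻⁷ V.

V_H ≈ 4.07×10⁻⁷ V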